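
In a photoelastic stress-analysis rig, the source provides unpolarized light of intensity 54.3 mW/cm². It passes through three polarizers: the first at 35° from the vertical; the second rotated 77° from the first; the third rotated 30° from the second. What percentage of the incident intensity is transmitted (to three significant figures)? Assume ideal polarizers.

Unpolarized light through the first polarizer → I₁ = 54.3 mW/cm²/2 = 27.15 mW/cm², polarized at 35°.
I₂ = I₁ · cos²(77°) = 27.15 · 0.0506 = 1.374 mW/cm².
I₃ = I₂ · cos²(30°) = 1.374 · 0.75 = 1.03 mW/cm².
That is 1.898% of the incident intensity.

≈ 1.90%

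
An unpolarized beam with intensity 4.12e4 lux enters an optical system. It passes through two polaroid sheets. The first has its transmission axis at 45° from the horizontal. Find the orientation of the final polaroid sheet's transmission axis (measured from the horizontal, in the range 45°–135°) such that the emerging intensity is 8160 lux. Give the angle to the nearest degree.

θ ≈ 96°

Unpolarized light through the first polarizer → I₁ = ½ I₀, now polarized at 45°.
Target fraction: 8160 / 4.12e4 lux = 0.1981 of I₀.
Need I₂/I₀ = 0.1981, so cos²(θ − 45°) = 0.1981 / 0.5 = 0.3961.
θ − 45° = arccos(√0.3961) = 51.0°, giving θ ≈ 45 + 51.0 = 96.0°.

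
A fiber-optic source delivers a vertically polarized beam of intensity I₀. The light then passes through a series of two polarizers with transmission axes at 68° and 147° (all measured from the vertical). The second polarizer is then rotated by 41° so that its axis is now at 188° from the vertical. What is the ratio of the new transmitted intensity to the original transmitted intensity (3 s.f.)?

Before rotation:
I₁ = I₀ cos²(68° − 0°) = I₀ cos²(68°) = 0.1403 I₀.
I₂ = I₁ cos²(147° − 68°) = 0.1403 I₀ · cos²(79°) = 0.005109 I₀.
After rotation:
I₁ = I₀ cos²(68° − 0°) = I₀ cos²(68°) = 0.1403 I₀.
Angle between axes 1 and 2: 60°. I₂ = 0.1403 I₀ · cos²(60°) = 0.03508 I₀.
Ratio = 0.03508 / 0.005109 = 6.867.

I_new/I_old ≈ 6.87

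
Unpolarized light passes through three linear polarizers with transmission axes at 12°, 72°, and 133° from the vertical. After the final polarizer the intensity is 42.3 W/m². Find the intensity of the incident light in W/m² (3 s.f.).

Unpolarized light through the first polarizer → I₁ = ½ I₀, now polarized at 12°.
I₂ = I₁ cos²(72° − 12°) = 0.5 I₀ · cos²(60°) = 0.125 I₀.
I₃ = I₂ cos²(133° − 72°) = 0.125 I₀ · cos²(61°) = 0.02938 I₀.
So 42.3 W/m² = 0.02938 I₀, giving I₀ = 42.3/0.02938 = 1440 W/m².

I₀ ≈ 1440 W/m²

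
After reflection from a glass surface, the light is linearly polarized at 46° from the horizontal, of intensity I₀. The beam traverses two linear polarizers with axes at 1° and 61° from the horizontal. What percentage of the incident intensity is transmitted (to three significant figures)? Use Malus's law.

By Malus's law, I₁ = I₀ cos²(1° − 46°) = I₀ cos²(45°) = 0.5 I₀.
I₂ = I₁ cos²(61° − 1°) = 0.5 I₀ · cos²(60°) = 0.125 I₀.
That is 12.5% of the incident intensity.

≈ 12.5%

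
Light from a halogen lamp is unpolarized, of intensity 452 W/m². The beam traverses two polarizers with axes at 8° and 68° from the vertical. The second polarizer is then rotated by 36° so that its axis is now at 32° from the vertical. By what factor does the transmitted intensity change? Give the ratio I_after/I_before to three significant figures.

I_new/I_old ≈ 3.34

Before rotation:
Unpolarized light through the first polarizer → I₁ = ½ I₀, now polarized at 8°.
I₂ = I₁ cos²(68° − 8°) = 0.5 I₀ · cos²(60°) = 0.125 I₀.
After rotation:
Unpolarized light through the first polarizer → I₁ = ½ I₀, now polarized at 8°.
I₂ = I₁ cos²(32° − 8°) = 0.5 I₀ · cos²(24°) = 0.4173 I₀.
Ratio = 0.4173 / 0.125 = 3.338.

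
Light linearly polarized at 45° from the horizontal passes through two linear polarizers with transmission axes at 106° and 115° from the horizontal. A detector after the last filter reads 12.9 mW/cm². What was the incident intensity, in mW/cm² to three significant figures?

I₁ = I₀ cos²(106° − 45°) = I₀ cos²(61°) = 0.235 I₀.
I₂ = I₁ cos²(115° − 106°) = 0.235 I₀ · cos²(9°) = 0.2293 I₀.
So 12.9 mW/cm² = 0.2293 I₀, giving I₀ = 12.9/0.2293 = 56.26 mW/cm².

I₀ ≈ 56.3 mW/cm²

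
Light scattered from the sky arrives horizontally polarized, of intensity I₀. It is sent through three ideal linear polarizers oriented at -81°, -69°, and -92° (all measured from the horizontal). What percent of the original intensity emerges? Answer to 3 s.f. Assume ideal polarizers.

I₁ = I₀ cos²(-81° − 0°) = I₀ cos²(81°) = 0.02447 I₀.
I₂ = I₁ cos²(-69° + 81°) = 0.02447 I₀ · cos²(12°) = 0.02341 I₀.
I₃ = I₂ cos²(-92° + 69°) = 0.02341 I₀ · cos²(23°) = 0.01984 I₀.
That is 1.984% of the incident intensity.

≈ 1.98%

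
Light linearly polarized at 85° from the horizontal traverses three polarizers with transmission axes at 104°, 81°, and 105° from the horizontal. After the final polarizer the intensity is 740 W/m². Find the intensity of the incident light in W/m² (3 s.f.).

I₀ ≈ 1170 W/m²

By Malus's law, I₁ = I₀ cos²(104° − 85°) = I₀ cos²(19°) = 0.894 I₀.
I₂ = I₁ cos²(81° − 104°) = 0.894 I₀ · cos²(23°) = 0.7575 I₀.
I₃ = I₂ cos²(105° − 81°) = 0.7575 I₀ · cos²(24°) = 0.6322 I₀.
So 740 W/m² = 0.6322 I₀, giving I₀ = 740/0.6322 = 1171 W/m².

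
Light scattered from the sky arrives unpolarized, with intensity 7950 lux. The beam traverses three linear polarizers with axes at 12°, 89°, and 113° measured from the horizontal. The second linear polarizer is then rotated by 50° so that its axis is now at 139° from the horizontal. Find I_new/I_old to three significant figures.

I_new/I_old ≈ 6.93

Before rotation:
Unpolarized light through the first polarizer → I₁ = ½ I₀, now polarized at 12°.
I₂ = I₁ cos²(89° − 12°) = 0.5 I₀ · cos²(77°) = 0.0253 I₀.
I₃ = I₂ cos²(113° − 89°) = 0.0253 I₀ · cos²(24°) = 0.02112 I₀.
After rotation:
Unpolarized light through the first polarizer → I₁ = ½ I₀, now polarized at 12°.
Angle between axes 1 and 2: 53°. I₂ = 0.5 I₀ · cos²(53°) = 0.1811 I₀.
I₃ = I₂ cos²(113° − 139°) = 0.1811 I₀ · cos²(26°) = 0.1463 I₀.
Ratio = 0.1463 / 0.02112 = 6.928.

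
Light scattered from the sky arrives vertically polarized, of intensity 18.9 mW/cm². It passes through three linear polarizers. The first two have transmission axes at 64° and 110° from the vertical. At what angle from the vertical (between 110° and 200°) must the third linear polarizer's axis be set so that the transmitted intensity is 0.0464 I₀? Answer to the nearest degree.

By Malus's law, I₁ = I₀ cos²(64° − 0°) = I₀ cos²(64°) = 0.1922 I₀.
I₂ = I₁ cos²(110° − 64°) = 0.1922 I₀ · cos²(46°) = 0.09273 I₀.
Need I₃/I₀ = 0.0464, so cos²(θ − 110°) = 0.0464 / 0.09273 = 0.5004.
θ − 110° = arccos(√0.5004) = 45.0°, giving θ ≈ 110 + 45.0 = 155.0°.

θ ≈ 155°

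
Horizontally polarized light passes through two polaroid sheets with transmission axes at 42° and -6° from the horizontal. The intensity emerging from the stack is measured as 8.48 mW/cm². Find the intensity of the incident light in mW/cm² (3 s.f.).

I₀ ≈ 34.3 mW/cm²

By Malus's law, I₁ = I₀ cos²(42° − 0°) = I₀ cos²(42°) = 0.5523 I₀.
I₂ = I₁ cos²(-6° − 42°) = 0.5523 I₀ · cos²(48°) = 0.2473 I₀.
So 8.48 mW/cm² = 0.2473 I₀, giving I₀ = 8.48/0.2473 = 34.29 mW/cm².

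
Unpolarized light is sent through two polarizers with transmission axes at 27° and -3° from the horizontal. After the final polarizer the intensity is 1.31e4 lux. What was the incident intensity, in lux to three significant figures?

I₀ ≈ 3.49e4 lux

Unpolarized light through the first polarizer → I₁ = ½ I₀, now polarized at 27°.
I₂ = I₁ cos²(-3° − 27°) = 0.5 I₀ · cos²(30°) = 0.375 I₀.
So 1.31e4 lux = 0.375 I₀, giving I₀ = 1.31e4/0.375 = 3.493e+04 lux.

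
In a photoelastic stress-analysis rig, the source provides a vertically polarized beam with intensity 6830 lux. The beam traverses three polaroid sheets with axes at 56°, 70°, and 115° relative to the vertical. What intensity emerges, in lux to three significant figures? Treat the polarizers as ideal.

I₁ = 6830 lux · cos²(56°) = 2136 lux.
I₂ = I₁ · cos²(14°) = 2136 · 0.9415 = 2011 lux.
I₃ = I₂ · cos²(45°) = 2011 · 0.5 = 1005 lux.

I ≈ 1010 lux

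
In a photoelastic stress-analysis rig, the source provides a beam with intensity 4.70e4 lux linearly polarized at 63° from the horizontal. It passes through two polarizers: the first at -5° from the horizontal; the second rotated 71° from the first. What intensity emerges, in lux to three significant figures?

I ≈ 699 lux

I₁ = 4.70e4 lux · cos²(68°) = 6596 lux.
I₂ = I₁ · cos²(71°) = 6596 · 0.106 = 699.1 lux.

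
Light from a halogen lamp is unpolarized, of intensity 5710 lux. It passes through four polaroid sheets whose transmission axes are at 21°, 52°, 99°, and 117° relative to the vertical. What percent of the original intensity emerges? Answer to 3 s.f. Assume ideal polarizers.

≈ 15.5%

Unpolarized light through the first polarizer → I₁ = 5710 lux/2 = 2855 lux, polarized at 21°.
I₂ = I₁ · cos²(31°) = 2855 · 0.7347 = 2098 lux.
I₃ = I₂ · cos²(47°) = 2098 · 0.4651 = 975.7 lux.
I₄ = I₃ · cos²(18°) = 975.7 · 0.9045 = 882.5 lux.
That is 15.46% of the incident intensity.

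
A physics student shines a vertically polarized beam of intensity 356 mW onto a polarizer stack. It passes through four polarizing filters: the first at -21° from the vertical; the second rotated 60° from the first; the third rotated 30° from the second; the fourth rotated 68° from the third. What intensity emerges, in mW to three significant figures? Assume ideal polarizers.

I ≈ 8.16 mW

By Malus's law, I₁ = 356 mW · cos²(21°) = 310.3 mW.
I₂ = I₁ · cos²(60°) = 310.3 · 0.25 = 77.57 mW.
I₃ = I₂ · cos²(30°) = 77.57 · 0.75 = 58.18 mW.
I₄ = I₃ · cos²(68°) = 58.18 · 0.1403 = 8.164 mW.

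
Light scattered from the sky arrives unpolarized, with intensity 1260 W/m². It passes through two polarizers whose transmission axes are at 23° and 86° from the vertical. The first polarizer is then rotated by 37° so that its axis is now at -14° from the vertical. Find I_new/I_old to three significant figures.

Before rotation:
Unpolarized light through the first polarizer → I₁ = ½ I₀, now polarized at 23°.
I₂ = I₁ cos²(86° − 23°) = 0.5 I₀ · cos²(63°) = 0.1031 I₀.
After rotation:
Unpolarized light through the first polarizer → I₁ = ½ I₀, now polarized at -14°.
Angle between axes 1 and 2: 80°. I₂ = 0.5 I₀ · cos²(80°) = 0.01508 I₀.
Ratio = 0.01508 / 0.1031 = 0.1463.

I_new/I_old ≈ 0.146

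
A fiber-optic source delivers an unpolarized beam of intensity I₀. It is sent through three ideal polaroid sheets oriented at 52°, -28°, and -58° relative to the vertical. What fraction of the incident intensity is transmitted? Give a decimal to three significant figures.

Unpolarized light through the first polarizer → I₁ = ½ I₀, now polarized at 52°.
I₂ = I₁ cos²(-28° − 52°) = 0.5 I₀ · cos²(80°) = 0.01508 I₀.
I₃ = I₂ cos²(-58° + 28°) = 0.01508 I₀ · cos²(30°) = 0.01131 I₀.
Transmitted fraction = 0.01131.

≈ 0.0113 I₀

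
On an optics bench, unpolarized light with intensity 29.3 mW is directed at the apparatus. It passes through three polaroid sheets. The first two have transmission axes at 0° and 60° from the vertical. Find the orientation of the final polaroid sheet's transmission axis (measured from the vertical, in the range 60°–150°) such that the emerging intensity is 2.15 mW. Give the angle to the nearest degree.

θ ≈ 100°

Unpolarized light through the first polarizer → I₁ = ½ I₀, now polarized at 0°.
I₂ = I₁ cos²(60° − 0°) = 0.5 I₀ · cos²(60°) = 0.125 I₀.
Target fraction: 2.15 / 29.3 mW = 0.07338 of I₀.
Need I₃/I₀ = 0.07338, so cos²(θ − 60°) = 0.07338 / 0.125 = 0.587.
θ − 60° = arccos(√0.587) = 40.0°, giving θ ≈ 60 + 40.0 = 100.0°.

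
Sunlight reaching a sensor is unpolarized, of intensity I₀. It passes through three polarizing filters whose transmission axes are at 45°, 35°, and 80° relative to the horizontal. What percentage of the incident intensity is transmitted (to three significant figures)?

≈ 24.2%

Unpolarized light through the first polarizer → I₁ = ½ I₀, now polarized at 45°.
I₂ = I₁ cos²(35° − 45°) = 0.5 I₀ · cos²(10°) = 0.4849 I₀.
I₃ = I₂ cos²(80° − 35°) = 0.4849 I₀ · cos²(45°) = 0.2425 I₀.
That is 24.25% of the incident intensity.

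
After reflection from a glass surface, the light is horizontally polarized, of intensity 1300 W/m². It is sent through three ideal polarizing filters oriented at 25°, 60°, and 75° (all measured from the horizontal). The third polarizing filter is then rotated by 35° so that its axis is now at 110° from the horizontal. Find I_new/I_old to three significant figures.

I_new/I_old ≈ 0.443

Before rotation:
I₁ = I₀ cos²(25° − 0°) = I₀ cos²(25°) = 0.8214 I₀.
I₂ = I₁ cos²(60° − 25°) = 0.8214 I₀ · cos²(35°) = 0.5512 I₀.
I₃ = I₂ cos²(75° − 60°) = 0.5512 I₀ · cos²(15°) = 0.5142 I₀.
After rotation:
I₁ = I₀ cos²(25° − 0°) = I₀ cos²(25°) = 0.8214 I₀.
I₂ = I₁ cos²(60° − 25°) = 0.8214 I₀ · cos²(35°) = 0.5512 I₀.
I₃ = I₂ cos²(110° − 60°) = 0.5512 I₀ · cos²(50°) = 0.2277 I₀.
Ratio = 0.2277 / 0.5142 = 0.4428.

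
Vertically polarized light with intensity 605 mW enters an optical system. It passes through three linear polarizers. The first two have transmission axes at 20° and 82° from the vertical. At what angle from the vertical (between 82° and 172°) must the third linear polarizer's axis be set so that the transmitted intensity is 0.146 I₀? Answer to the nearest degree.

I₁ = I₀ cos²(20° − 0°) = I₀ cos²(20°) = 0.883 I₀.
I₂ = I₁ cos²(82° − 20°) = 0.883 I₀ · cos²(62°) = 0.1946 I₀.
Need I₃/I₀ = 0.146, so cos²(θ − 82°) = 0.146 / 0.1946 = 0.7502.
θ − 82° = arccos(√0.7502) = 30.0°, giving θ ≈ 82 + 30.0 = 112.0°.

θ ≈ 112°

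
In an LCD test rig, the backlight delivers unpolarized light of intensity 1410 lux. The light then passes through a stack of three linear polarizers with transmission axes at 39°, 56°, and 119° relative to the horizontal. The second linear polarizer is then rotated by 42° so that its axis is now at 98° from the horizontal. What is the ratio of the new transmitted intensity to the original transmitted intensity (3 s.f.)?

Before rotation:
Unpolarized light through the first polarizer → I₁ = ½ I₀, now polarized at 39°.
I₂ = I₁ cos²(56° − 39°) = 0.5 I₀ · cos²(17°) = 0.4573 I₀.
I₃ = I₂ cos²(119° − 56°) = 0.4573 I₀ · cos²(63°) = 0.09424 I₀.
After rotation:
Unpolarized light through the first polarizer → I₁ = ½ I₀, now polarized at 39°.
I₂ = I₁ cos²(98° − 39°) = 0.5 I₀ · cos²(59°) = 0.1326 I₀.
I₃ = I₂ cos²(119° − 98°) = 0.1326 I₀ · cos²(21°) = 0.1156 I₀.
Ratio = 0.1156 / 0.09424 = 1.227.

I_new/I_old ≈ 1.23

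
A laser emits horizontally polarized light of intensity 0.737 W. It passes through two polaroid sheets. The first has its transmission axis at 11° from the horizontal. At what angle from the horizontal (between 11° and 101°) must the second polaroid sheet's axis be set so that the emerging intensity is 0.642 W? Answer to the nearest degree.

θ ≈ 29°

I₁ = I₀ cos²(11° − 0°) = I₀ cos²(11°) = 0.9636 I₀.
Target fraction: 0.642 / 0.737 W = 0.8711 of I₀.
Need I₂/I₀ = 0.8711, so cos²(θ − 11°) = 0.8711 / 0.9636 = 0.904.
θ − 11° = arccos(√0.904) = 18.0°, giving θ ≈ 11 + 18.0 = 29.0°.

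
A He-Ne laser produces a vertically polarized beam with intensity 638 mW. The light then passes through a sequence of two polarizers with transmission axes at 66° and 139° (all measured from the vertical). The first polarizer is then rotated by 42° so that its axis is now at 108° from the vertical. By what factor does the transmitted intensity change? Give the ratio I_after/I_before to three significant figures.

Before rotation:
I₁ = I₀ cos²(66° − 0°) = I₀ cos²(66°) = 0.1654 I₀.
I₂ = I₁ cos²(139° − 66°) = 0.1654 I₀ · cos²(73°) = 0.01414 I₀.
After rotation:
I₁ = I₀ cos²(108° − 0°) = I₀ cos²(72°) = 0.09549 I₀.
I₂ = I₁ cos²(139° − 108°) = 0.09549 I₀ · cos²(31°) = 0.07016 I₀.
Ratio = 0.07016 / 0.01414 = 4.961.

I_new/I_old ≈ 4.96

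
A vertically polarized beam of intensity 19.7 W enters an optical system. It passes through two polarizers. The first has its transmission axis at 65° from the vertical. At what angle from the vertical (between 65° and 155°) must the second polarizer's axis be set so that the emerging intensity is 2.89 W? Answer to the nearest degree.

I₁ = I₀ cos²(65° − 0°) = I₀ cos²(65°) = 0.1786 I₀.
Target fraction: 2.89 / 19.7 W = 0.1467 of I₀.
Need I₂/I₀ = 0.1467, so cos²(θ − 65°) = 0.1467 / 0.1786 = 0.8214.
θ − 65° = arccos(√0.8214) = 25.0°, giving θ ≈ 65 + 25.0 = 90.0°.

θ ≈ 90°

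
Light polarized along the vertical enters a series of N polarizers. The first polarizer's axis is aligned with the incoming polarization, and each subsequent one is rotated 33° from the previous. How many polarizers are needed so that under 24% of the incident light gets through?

First polarizer is aligned with the polarization: full transmission.
Each further stage multiplies by cos²(33°) = 0.7034.
After N polarizers: T = 0.7034^(N−1). Require T < 0.24 ⇒ N−1 > ln(0.24)/ln(0.7034) = 4.06, so N−1 ≥ 5 and N = 6.
Check: N=6 gives T = 0.1722 < 0.24; N=5 gives T = 0.2448.

N = 6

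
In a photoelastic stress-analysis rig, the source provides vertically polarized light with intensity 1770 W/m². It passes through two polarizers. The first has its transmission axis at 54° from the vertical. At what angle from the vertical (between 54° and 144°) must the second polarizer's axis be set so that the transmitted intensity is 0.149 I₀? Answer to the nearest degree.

θ ≈ 103°

I₁ = I₀ cos²(54° − 0°) = I₀ cos²(54°) = 0.3455 I₀.
Need I₂/I₀ = 0.149, so cos²(θ − 54°) = 0.149 / 0.3455 = 0.4313.
θ − 54° = arccos(√0.4313) = 49.0°, giving θ ≈ 54 + 49.0 = 103.0°.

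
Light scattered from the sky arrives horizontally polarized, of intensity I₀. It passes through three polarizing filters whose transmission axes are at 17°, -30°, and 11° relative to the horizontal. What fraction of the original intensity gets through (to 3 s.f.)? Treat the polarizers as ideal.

By Malus's law, I₁ = I₀ cos²(17° − 0°) = I₀ cos²(17°) = 0.9145 I₀.
I₂ = I₁ cos²(-30° − 17°) = 0.9145 I₀ · cos²(47°) = 0.4254 I₀.
I₃ = I₂ cos²(11° + 30°) = 0.4254 I₀ · cos²(41°) = 0.2423 I₀.
Transmitted fraction = 0.2423.

≈ 0.242 I₀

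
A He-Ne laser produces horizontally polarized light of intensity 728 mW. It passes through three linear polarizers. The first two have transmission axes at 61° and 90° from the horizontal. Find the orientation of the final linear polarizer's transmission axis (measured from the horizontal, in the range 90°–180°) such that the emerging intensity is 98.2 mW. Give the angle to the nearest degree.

I₁ = I₀ cos²(61° − 0°) = I₀ cos²(61°) = 0.235 I₀.
I₂ = I₁ cos²(90° − 61°) = 0.235 I₀ · cos²(29°) = 0.1798 I₀.
Target fraction: 98.2 / 728 mW = 0.1349 of I₀.
Need I₃/I₀ = 0.1349, so cos²(θ − 90°) = 0.1349 / 0.1798 = 0.7502.
θ − 90° = arccos(√0.7502) = 30.0°, giving θ ≈ 90 + 30.0 = 120.0°.

θ ≈ 120°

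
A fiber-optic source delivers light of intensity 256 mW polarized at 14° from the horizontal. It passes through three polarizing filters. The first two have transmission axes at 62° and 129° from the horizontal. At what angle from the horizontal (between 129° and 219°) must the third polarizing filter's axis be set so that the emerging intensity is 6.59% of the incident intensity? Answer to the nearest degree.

θ ≈ 140°

I₁ = I₀ cos²(62° − 14°) = I₀ cos²(48°) = 0.4477 I₀.
I₂ = I₁ cos²(129° − 62°) = 0.4477 I₀ · cos²(67°) = 0.06836 I₀.
Need I₃/I₀ = 0.0659, so cos²(θ − 129°) = 0.0659 / 0.06836 = 0.9641.
θ − 129° = arccos(√0.9641) = 10.9°, giving θ ≈ 129 + 10.9 = 139.9°.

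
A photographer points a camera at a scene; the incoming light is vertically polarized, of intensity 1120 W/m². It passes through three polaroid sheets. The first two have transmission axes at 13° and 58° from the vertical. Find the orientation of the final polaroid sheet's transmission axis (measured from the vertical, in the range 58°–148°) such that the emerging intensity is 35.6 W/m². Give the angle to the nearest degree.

θ ≈ 133°

By Malus's law, I₁ = I₀ cos²(13° − 0°) = I₀ cos²(13°) = 0.9494 I₀.
I₂ = I₁ cos²(58° − 13°) = 0.9494 I₀ · cos²(45°) = 0.4747 I₀.
Target fraction: 35.6 / 1120 W/m² = 0.03179 of I₀.
Need I₃/I₀ = 0.03179, so cos²(θ − 58°) = 0.03179 / 0.4747 = 0.06696.
θ − 58° = arccos(√0.06696) = 75.0°, giving θ ≈ 58 + 75.0 = 133.0°.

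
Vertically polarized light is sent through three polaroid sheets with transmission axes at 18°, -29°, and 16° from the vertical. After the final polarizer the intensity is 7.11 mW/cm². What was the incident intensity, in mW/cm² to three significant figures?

I₀ ≈ 33.8 mW/cm²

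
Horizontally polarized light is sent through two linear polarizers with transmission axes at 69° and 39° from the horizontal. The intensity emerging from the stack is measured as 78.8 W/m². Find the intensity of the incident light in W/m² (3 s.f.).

I₀ ≈ 818 W/m²

By Malus's law, I₁ = I₀ cos²(69° − 0°) = I₀ cos²(69°) = 0.1284 I₀.
I₂ = I₁ cos²(39° − 69°) = 0.1284 I₀ · cos²(30°) = 0.09632 I₀.
So 78.8 W/m² = 0.09632 I₀, giving I₀ = 78.8/0.09632 = 818.1 W/m².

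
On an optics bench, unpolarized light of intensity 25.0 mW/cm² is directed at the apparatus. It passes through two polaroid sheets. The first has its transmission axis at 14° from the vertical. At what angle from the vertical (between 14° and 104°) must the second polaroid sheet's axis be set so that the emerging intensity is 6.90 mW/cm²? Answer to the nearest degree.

θ ≈ 56°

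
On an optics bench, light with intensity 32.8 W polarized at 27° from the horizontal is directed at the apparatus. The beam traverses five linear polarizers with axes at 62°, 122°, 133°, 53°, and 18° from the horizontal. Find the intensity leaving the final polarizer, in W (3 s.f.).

I₁ = 32.8 W · cos²(35°) = 22.01 W.
I₂ = I₁ · cos²(60°) = 22.01 · 0.25 = 5.502 W.
I₃ = I₂ · cos²(11°) = 5.502 · 0.9636 = 5.302 W.
I₄ = I₃ · cos²(80°) = 5.302 · 0.03015 = 0.1599 W.
I₅ = I₄ · cos²(35°) = 0.1599 · 0.671 = 0.1073 W.

I ≈ 0.107 W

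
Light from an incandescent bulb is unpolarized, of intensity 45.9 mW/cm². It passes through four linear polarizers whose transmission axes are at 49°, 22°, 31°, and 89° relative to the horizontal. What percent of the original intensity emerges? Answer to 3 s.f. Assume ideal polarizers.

≈ 10.9%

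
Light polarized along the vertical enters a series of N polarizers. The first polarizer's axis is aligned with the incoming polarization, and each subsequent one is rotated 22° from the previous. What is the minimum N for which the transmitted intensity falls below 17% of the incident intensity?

First polarizer is aligned with the polarization: full transmission.
Each further stage multiplies by cos²(22°) = 0.8597.
After N polarizers: T = 0.8597^(N−1). Require T < 0.17 ⇒ N−1 > ln(0.17)/ln(0.8597) = 11.72, so N−1 ≥ 12 and N = 13.
Check: N=13 gives T = 0.1629 < 0.17; N=12 gives T = 0.1895.

N = 13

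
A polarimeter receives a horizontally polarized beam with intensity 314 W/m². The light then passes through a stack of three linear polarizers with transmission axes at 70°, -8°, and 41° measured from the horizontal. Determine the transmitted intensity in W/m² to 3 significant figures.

I₁ = 314 W/m² · cos²(70°) = 36.73 W/m².
I₂ = I₁ · cos²(78°) = 36.73 · 0.04323 = 1.588 W/m².
I₃ = I₂ · cos²(49°) = 1.588 · 0.4304 = 0.6834 W/m².

I ≈ 0.683 W/m²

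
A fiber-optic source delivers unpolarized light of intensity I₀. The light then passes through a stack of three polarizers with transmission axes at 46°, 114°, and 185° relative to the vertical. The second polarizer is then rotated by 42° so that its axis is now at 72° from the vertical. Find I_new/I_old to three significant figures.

Before rotation:
Unpolarized light through the first polarizer → I₁ = ½ I₀, now polarized at 46°.
I₂ = I₁ cos²(114° − 46°) = 0.5 I₀ · cos²(68°) = 0.07017 I₀.
I₃ = I₂ cos²(185° − 114°) = 0.07017 I₀ · cos²(71°) = 0.007437 I₀.
After rotation:
Unpolarized light through the first polarizer → I₁ = ½ I₀, now polarized at 46°.
I₂ = I₁ cos²(72° − 46°) = 0.5 I₀ · cos²(26°) = 0.4039 I₀.
Angle between axes 2 and 3: 67°. I₃ = 0.4039 I₀ · cos²(67°) = 0.06167 I₀.
Ratio = 0.06167 / 0.007437 = 8.292.

I_new/I_old ≈ 8.29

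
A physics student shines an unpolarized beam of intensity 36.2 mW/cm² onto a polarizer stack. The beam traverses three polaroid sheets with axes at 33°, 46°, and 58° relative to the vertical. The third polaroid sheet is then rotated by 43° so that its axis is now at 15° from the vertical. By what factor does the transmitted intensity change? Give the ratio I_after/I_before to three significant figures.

I_new/I_old ≈ 0.768

Before rotation:
Unpolarized light through the first polarizer → I₁ = ½ I₀, now polarized at 33°.
I₂ = I₁ cos²(46° − 33°) = 0.5 I₀ · cos²(13°) = 0.4747 I₀.
I₃ = I₂ cos²(58° − 46°) = 0.4747 I₀ · cos²(12°) = 0.4542 I₀.
After rotation:
Unpolarized light through the first polarizer → I₁ = ½ I₀, now polarized at 33°.
I₂ = I₁ cos²(46° − 33°) = 0.5 I₀ · cos²(13°) = 0.4747 I₀.
I₃ = I₂ cos²(15° − 46°) = 0.4747 I₀ · cos²(31°) = 0.3488 I₀.
Ratio = 0.3488 / 0.4542 = 0.7679.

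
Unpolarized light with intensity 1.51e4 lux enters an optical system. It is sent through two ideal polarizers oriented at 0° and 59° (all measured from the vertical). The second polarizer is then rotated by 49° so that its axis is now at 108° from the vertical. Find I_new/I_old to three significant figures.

Before rotation:
Unpolarized light through the first polarizer → I₁ = ½ I₀, now polarized at 0°.
I₂ = I₁ cos²(59° − 0°) = 0.5 I₀ · cos²(59°) = 0.1326 I₀.
After rotation:
Unpolarized light through the first polarizer → I₁ = ½ I₀, now polarized at 0°.
Angle between axes 1 and 2: 72°. I₂ = 0.5 I₀ · cos²(72°) = 0.04775 I₀.
Ratio = 0.04775 / 0.1326 = 0.36.

I_new/I_old ≈ 0.360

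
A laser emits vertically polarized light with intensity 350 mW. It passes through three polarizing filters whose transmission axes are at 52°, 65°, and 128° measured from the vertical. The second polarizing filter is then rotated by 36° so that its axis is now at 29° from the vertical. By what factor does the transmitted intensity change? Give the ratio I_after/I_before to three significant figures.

Before rotation:
I₁ = I₀ cos²(52° − 0°) = I₀ cos²(52°) = 0.379 I₀.
I₂ = I₁ cos²(65° − 52°) = 0.379 I₀ · cos²(13°) = 0.3599 I₀.
I₃ = I₂ cos²(128° − 65°) = 0.3599 I₀ · cos²(63°) = 0.07417 I₀.
After rotation:
I₁ = I₀ cos²(52° − 0°) = I₀ cos²(52°) = 0.379 I₀.
I₂ = I₁ cos²(29° − 52°) = 0.379 I₀ · cos²(23°) = 0.3212 I₀.
Angle between axes 2 and 3: 81°. I₃ = 0.3212 I₀ · cos²(81°) = 0.00786 I₀.
Ratio = 0.00786 / 0.07417 = 0.106.

I_new/I_old ≈ 0.106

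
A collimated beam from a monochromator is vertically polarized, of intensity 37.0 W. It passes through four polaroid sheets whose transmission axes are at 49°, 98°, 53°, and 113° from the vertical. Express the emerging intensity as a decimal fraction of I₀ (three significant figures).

I₁ = 37.0 W · cos²(49°) = 15.93 W.
I₂ = I₁ · cos²(49°) = 15.93 · 0.4304 = 6.854 W.
I₃ = I₂ · cos²(45°) = 6.854 · 0.5 = 3.427 W.
I₄ = I₃ · cos²(60°) = 3.427 · 0.25 = 0.8568 W.
Transmitted fraction = 0.02316.

I/I₀ ≈ 0.0232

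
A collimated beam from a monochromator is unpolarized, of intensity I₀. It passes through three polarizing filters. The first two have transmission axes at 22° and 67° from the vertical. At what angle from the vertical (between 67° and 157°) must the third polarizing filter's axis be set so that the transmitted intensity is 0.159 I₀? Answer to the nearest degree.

Unpolarized light through the first polarizer → I₁ = ½ I₀, now polarized at 22°.
I₂ = I₁ cos²(67° − 22°) = 0.5 I₀ · cos²(45°) = 0.25 I₀.
Need I₃/I₀ = 0.159, so cos²(θ − 67°) = 0.159 / 0.25 = 0.636.
θ − 67° = arccos(√0.636) = 37.1°, giving θ ≈ 67 + 37.1 = 104.1°.

θ ≈ 104°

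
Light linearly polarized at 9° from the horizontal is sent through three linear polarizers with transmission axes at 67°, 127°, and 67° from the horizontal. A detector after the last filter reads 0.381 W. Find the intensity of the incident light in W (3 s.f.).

I₀ ≈ 21.7 W

I₁ = I₀ cos²(67° − 9°) = I₀ cos²(58°) = 0.2808 I₀.
I₂ = I₁ cos²(127° − 67°) = 0.2808 I₀ · cos²(60°) = 0.0702 I₀.
I₃ = I₂ cos²(67° − 127°) = 0.0702 I₀ · cos²(60°) = 0.01755 I₀.
So 0.381 W = 0.01755 I₀, giving I₀ = 0.381/0.01755 = 21.71 W.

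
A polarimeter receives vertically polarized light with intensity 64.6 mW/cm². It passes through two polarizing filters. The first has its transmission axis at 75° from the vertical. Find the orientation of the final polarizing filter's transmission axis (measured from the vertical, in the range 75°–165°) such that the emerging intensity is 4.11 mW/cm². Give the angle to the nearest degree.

θ ≈ 88°

I₁ = I₀ cos²(75° − 0°) = I₀ cos²(75°) = 0.06699 I₀.
Target fraction: 4.11 / 64.6 mW/cm² = 0.06362 of I₀.
Need I₂/I₀ = 0.06362, so cos²(θ − 75°) = 0.06362 / 0.06699 = 0.9498.
θ − 75° = arccos(√0.9498) = 13.0°, giving θ ≈ 75 + 13.0 = 88.0°.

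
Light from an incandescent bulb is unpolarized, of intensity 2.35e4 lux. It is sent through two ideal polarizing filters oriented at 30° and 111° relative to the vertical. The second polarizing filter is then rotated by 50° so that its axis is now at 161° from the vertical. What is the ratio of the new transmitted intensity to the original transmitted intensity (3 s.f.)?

Before rotation:
Unpolarized light through the first polarizer → I₁ = ½ I₀, now polarized at 30°.
I₂ = I₁ cos²(111° − 30°) = 0.5 I₀ · cos²(81°) = 0.01224 I₀.
After rotation:
Unpolarized light through the first polarizer → I₁ = ½ I₀, now polarized at 30°.
Angle between axes 1 and 2: 49°. I₂ = 0.5 I₀ · cos²(49°) = 0.2152 I₀.
Ratio = 0.2152 / 0.01224 = 17.59.

I_new/I_old ≈ 17.6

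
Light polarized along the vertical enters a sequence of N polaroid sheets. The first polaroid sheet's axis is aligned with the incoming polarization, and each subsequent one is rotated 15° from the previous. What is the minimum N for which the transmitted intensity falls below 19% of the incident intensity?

First polarizer is aligned with the polarization: full transmission.
Each further stage multiplies by cos²(15°) = 0.933.
After N polarizers: T = 0.933^(N−1). Require T < 0.19 ⇒ N−1 > ln(0.19)/ln(0.933) = 23.95, so N−1 ≥ 24 and N = 25.
Check: N=25 gives T = 0.1894 < 0.19; N=24 gives T = 0.203.

N = 25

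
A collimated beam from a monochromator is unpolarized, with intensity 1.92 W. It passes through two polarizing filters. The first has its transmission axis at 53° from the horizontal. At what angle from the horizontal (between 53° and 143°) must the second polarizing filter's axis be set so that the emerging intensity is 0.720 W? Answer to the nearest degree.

θ ≈ 83°

Unpolarized light through the first polarizer → I₁ = ½ I₀, now polarized at 53°.
Target fraction: 0.720 / 1.92 W = 0.375 of I₀.
Need I₂/I₀ = 0.375, so cos²(θ − 53°) = 0.375 / 0.5 = 0.75.
θ − 53° = arccos(√0.75) = 30.0°, giving θ ≈ 53 + 30.0 = 83.0°.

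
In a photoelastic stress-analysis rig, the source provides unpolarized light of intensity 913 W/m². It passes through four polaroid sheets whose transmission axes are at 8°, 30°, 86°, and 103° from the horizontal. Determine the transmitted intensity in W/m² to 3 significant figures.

I ≈ 112 W/m²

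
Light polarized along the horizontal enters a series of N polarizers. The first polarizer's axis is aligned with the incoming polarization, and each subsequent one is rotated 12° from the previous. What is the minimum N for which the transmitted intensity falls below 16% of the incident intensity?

N = 43

First polarizer is aligned with the polarization: full transmission.
Each further stage multiplies by cos²(12°) = 0.9568.
After N polarizers: T = 0.9568^(N−1). Require T < 0.16 ⇒ N−1 > ln(0.16)/ln(0.9568) = 41.47, so N−1 ≥ 42 and N = 43.
Check: N=43 gives T = 0.1563 < 0.16; N=42 gives T = 0.1634.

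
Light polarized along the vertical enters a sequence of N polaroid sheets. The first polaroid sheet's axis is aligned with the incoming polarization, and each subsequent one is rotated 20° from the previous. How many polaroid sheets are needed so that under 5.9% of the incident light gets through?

N = 24

First polarizer is aligned with the polarization: full transmission.
Each further stage multiplies by cos²(20°) = 0.883.
After N polarizers: T = 0.883^(N−1). Require T < 0.059 ⇒ N−1 > ln(0.059)/ln(0.883) = 22.75, so N−1 ≥ 23 and N = 24.
Check: N=24 gives T = 0.05719 < 0.059; N=23 gives T = 0.06477.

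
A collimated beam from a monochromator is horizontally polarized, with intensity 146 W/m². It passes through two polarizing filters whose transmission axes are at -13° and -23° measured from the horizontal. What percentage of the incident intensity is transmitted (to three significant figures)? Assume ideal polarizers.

≈ 92.1%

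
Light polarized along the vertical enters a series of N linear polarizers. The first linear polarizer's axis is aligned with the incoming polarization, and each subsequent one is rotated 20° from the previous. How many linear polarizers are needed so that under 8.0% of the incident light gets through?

First polarizer is aligned with the polarization: full transmission.
Each further stage multiplies by cos²(20°) = 0.883.
After N polarizers: T = 0.883^(N−1). Require T < 0.080 ⇒ N−1 > ln(0.080)/ln(0.883) = 20.30, so N−1 ≥ 21 and N = 22.
Check: N=22 gives T = 0.07335 < 0.080; N=21 gives T = 0.08307.

N = 22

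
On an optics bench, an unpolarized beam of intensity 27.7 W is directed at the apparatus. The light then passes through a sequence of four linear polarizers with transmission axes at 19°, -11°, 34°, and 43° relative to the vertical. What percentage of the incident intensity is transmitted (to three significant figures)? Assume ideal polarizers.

Unpolarized light through the first polarizer → I₁ = 27.7 W/2 = 13.85 W, polarized at 19°.
I₂ = I₁ · cos²(30°) = 13.85 · 0.75 = 10.39 W.
I₃ = I₂ · cos²(45°) = 10.39 · 0.5 = 5.194 W.
I₄ = I₃ · cos²(9°) = 5.194 · 0.9755 = 5.067 W.
That is 18.29% of the incident intensity.

≈ 18.3%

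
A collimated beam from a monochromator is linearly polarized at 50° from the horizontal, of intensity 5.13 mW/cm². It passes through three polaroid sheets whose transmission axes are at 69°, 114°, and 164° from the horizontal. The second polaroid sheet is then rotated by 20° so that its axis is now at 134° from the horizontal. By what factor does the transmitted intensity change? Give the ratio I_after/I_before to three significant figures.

Before rotation:
I₁ = I₀ cos²(69° − 50°) = I₀ cos²(19°) = 0.894 I₀.
I₂ = I₁ cos²(114° − 69°) = 0.894 I₀ · cos²(45°) = 0.447 I₀.
I₃ = I₂ cos²(164° − 114°) = 0.447 I₀ · cos²(50°) = 0.1847 I₀.
After rotation:
I₁ = I₀ cos²(69° − 50°) = I₀ cos²(19°) = 0.894 I₀.
I₂ = I₁ cos²(134° − 69°) = 0.894 I₀ · cos²(65°) = 0.1597 I₀.
I₃ = I₂ cos²(164° − 134°) = 0.1597 I₀ · cos²(30°) = 0.1198 I₀.
Ratio = 0.1198 / 0.1847 = 0.6484.

I_new/I_old ≈ 0.648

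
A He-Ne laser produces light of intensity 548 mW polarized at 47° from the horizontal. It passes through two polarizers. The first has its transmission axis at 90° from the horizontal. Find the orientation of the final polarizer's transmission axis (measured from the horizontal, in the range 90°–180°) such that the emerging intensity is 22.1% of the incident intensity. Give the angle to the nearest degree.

θ ≈ 140°

By Malus's law, I₁ = I₀ cos²(90° − 47°) = I₀ cos²(43°) = 0.5349 I₀.
Need I₂/I₀ = 0.221, so cos²(θ − 90°) = 0.221 / 0.5349 = 0.4132.
θ − 90° = arccos(√0.4132) = 50.0°, giving θ ≈ 90 + 50.0 = 140.0°.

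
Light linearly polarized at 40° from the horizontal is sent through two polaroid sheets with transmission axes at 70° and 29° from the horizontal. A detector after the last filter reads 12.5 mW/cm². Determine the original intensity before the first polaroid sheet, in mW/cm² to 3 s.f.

I₁ = I₀ cos²(70° − 40°) = I₀ cos²(30°) = 0.75 I₀.
I₂ = I₁ cos²(29° − 70°) = 0.75 I₀ · cos²(41°) = 0.4272 I₀.
So 12.5 mW/cm² = 0.4272 I₀, giving I₀ = 12.5/0.4272 = 29.26 mW/cm².

I₀ ≈ 29.3 mW/cm²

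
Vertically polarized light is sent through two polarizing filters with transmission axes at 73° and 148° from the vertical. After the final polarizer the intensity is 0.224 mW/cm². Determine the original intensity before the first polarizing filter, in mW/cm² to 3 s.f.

I₁ = I₀ cos²(73° − 0°) = I₀ cos²(73°) = 0.08548 I₀.
I₂ = I₁ cos²(148° − 73°) = 0.08548 I₀ · cos²(75°) = 0.005726 I₀.
So 0.224 mW/cm² = 0.005726 I₀, giving I₀ = 0.224/0.005726 = 39.12 mW/cm².

I₀ ≈ 39.1 mW/cm²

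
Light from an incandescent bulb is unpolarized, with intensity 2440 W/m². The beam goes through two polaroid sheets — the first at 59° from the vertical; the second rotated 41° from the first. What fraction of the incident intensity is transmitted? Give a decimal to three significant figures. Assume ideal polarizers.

Unpolarized light through the first polarizer → I₁ = 2440 W/m²/2 = 1220 W/m², polarized at 59°.
I₂ = I₁ · cos²(41°) = 1220 · 0.5696 = 694.9 W/m².
Transmitted fraction = 0.2848.

I/I₀ ≈ 0.285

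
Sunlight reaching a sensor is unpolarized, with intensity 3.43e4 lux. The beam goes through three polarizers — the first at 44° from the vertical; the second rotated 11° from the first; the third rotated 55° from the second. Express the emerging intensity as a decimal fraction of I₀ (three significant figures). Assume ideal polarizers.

I/I₀ ≈ 0.159

Unpolarized light through the first polarizer → I₁ = 3.43e4 lux/2 = 1.715e+04 lux, polarized at 44°.
I₂ = I₁ · cos²(11°) = 1.715e+04 · 0.9636 = 1.653e+04 lux.
I₃ = I₂ · cos²(55°) = 1.653e+04 · 0.329 = 5437 lux.
Transmitted fraction = 0.1585.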